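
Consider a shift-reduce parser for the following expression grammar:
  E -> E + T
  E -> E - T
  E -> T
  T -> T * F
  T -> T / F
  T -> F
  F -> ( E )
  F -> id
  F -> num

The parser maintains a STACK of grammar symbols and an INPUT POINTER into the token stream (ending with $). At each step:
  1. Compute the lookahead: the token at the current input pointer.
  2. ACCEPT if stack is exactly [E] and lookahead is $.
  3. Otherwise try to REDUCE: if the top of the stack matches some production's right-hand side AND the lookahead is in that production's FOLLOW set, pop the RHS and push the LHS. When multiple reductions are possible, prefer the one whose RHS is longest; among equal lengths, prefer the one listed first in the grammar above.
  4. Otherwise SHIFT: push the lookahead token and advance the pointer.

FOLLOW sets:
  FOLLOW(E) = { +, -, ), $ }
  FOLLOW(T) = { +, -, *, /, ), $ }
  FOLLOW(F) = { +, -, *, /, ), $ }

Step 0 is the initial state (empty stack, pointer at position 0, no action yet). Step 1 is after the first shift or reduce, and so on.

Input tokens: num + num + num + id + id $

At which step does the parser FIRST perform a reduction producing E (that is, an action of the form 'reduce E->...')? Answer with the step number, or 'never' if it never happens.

Answer: 4

Derivation:
Step 1: shift num. Stack=[num] ptr=1 lookahead=+ remaining=[+ num + num + id + id $]
Step 2: reduce F->num. Stack=[F] ptr=1 lookahead=+ remaining=[+ num + num + id + id $]
Step 3: reduce T->F. Stack=[T] ptr=1 lookahead=+ remaining=[+ num + num + id + id $]
Step 4: reduce E->T. Stack=[E] ptr=1 lookahead=+ remaining=[+ num + num + id + id $]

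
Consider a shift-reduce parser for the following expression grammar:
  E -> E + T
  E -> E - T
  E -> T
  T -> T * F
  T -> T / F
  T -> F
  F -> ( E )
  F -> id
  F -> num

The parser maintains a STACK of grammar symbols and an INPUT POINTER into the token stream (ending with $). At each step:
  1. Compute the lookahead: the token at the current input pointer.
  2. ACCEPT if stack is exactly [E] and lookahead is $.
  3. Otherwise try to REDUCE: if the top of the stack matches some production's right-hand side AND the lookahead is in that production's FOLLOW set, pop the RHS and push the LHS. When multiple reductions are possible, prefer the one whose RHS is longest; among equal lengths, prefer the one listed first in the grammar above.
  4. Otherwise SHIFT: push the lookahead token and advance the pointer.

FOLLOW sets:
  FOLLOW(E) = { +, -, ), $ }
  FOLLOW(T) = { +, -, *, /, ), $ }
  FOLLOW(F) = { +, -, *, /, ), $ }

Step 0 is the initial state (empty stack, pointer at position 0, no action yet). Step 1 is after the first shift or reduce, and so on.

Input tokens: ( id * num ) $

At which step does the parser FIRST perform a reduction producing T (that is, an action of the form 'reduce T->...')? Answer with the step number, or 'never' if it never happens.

Answer: 4

Derivation:
Step 1: shift (. Stack=[(] ptr=1 lookahead=id remaining=[id * num ) $]
Step 2: shift id. Stack=[( id] ptr=2 lookahead=* remaining=[* num ) $]
Step 3: reduce F->id. Stack=[( F] ptr=2 lookahead=* remaining=[* num ) $]
Step 4: reduce T->F. Stack=[( T] ptr=2 lookahead=* remaining=[* num ) $]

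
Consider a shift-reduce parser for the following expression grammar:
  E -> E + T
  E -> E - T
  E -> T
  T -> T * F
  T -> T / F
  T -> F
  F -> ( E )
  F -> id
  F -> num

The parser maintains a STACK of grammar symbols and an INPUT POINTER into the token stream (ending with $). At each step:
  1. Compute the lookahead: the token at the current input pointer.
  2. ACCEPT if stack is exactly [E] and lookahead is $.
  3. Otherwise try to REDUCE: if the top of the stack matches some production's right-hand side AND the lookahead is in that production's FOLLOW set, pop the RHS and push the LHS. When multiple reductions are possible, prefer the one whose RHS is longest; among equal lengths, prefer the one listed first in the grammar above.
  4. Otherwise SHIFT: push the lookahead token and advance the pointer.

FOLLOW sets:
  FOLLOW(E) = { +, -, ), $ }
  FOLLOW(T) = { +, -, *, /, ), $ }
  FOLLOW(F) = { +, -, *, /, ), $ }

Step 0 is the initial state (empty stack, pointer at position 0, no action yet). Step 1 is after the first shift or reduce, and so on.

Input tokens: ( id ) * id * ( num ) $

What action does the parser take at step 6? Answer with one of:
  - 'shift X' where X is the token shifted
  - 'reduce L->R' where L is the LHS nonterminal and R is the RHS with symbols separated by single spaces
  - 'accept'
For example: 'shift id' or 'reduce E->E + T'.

Answer: shift )

Derivation:
Step 1: shift (. Stack=[(] ptr=1 lookahead=id remaining=[id ) * id * ( num ) $]
Step 2: shift id. Stack=[( id] ptr=2 lookahead=) remaining=[) * id * ( num ) $]
Step 3: reduce F->id. Stack=[( F] ptr=2 lookahead=) remaining=[) * id * ( num ) $]
Step 4: reduce T->F. Stack=[( T] ptr=2 lookahead=) remaining=[) * id * ( num ) $]
Step 5: reduce E->T. Stack=[( E] ptr=2 lookahead=) remaining=[) * id * ( num ) $]
Step 6: shift ). Stack=[( E )] ptr=3 lookahead=* remaining=[* id * ( num ) $]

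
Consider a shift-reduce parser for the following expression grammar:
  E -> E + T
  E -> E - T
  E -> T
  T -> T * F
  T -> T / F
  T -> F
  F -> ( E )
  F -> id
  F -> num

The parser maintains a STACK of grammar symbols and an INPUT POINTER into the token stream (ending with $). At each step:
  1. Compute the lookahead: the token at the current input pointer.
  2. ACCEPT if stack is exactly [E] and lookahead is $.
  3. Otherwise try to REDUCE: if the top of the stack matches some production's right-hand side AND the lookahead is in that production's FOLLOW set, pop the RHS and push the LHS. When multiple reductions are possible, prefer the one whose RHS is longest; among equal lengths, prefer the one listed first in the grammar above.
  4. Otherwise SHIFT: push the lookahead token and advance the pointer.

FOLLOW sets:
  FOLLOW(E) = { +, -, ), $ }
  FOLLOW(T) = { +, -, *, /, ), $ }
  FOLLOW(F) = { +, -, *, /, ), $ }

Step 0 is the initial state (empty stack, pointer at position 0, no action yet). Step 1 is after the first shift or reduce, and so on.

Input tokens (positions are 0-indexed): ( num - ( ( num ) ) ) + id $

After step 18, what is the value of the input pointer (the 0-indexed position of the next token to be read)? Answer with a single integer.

Step 1: shift (. Stack=[(] ptr=1 lookahead=num remaining=[num - ( ( num ) ) ) + id $]
Step 2: shift num. Stack=[( num] ptr=2 lookahead=- remaining=[- ( ( num ) ) ) + id $]
Step 3: reduce F->num. Stack=[( F] ptr=2 lookahead=- remaining=[- ( ( num ) ) ) + id $]
Step 4: reduce T->F. Stack=[( T] ptr=2 lookahead=- remaining=[- ( ( num ) ) ) + id $]
Step 5: reduce E->T. Stack=[( E] ptr=2 lookahead=- remaining=[- ( ( num ) ) ) + id $]
Step 6: shift -. Stack=[( E -] ptr=3 lookahead=( remaining=[( ( num ) ) ) + id $]
Step 7: shift (. Stack=[( E - (] ptr=4 lookahead=( remaining=[( num ) ) ) + id $]
Step 8: shift (. Stack=[( E - ( (] ptr=5 lookahead=num remaining=[num ) ) ) + id $]
Step 9: shift num. Stack=[( E - ( ( num] ptr=6 lookahead=) remaining=[) ) ) + id $]
Step 10: reduce F->num. Stack=[( E - ( ( F] ptr=6 lookahead=) remaining=[) ) ) + id $]
Step 11: reduce T->F. Stack=[( E - ( ( T] ptr=6 lookahead=) remaining=[) ) ) + id $]
Step 12: reduce E->T. Stack=[( E - ( ( E] ptr=6 lookahead=) remaining=[) ) ) + id $]
Step 13: shift ). Stack=[( E - ( ( E )] ptr=7 lookahead=) remaining=[) ) + id $]
Step 14: reduce F->( E ). Stack=[( E - ( F] ptr=7 lookahead=) remaining=[) ) + id $]
Step 15: reduce T->F. Stack=[( E - ( T] ptr=7 lookahead=) remaining=[) ) + id $]
Step 16: reduce E->T. Stack=[( E - ( E] ptr=7 lookahead=) remaining=[) ) + id $]
Step 17: shift ). Stack=[( E - ( E )] ptr=8 lookahead=) remaining=[) + id $]
Step 18: reduce F->( E ). Stack=[( E - F] ptr=8 lookahead=) remaining=[) + id $]

Answer: 8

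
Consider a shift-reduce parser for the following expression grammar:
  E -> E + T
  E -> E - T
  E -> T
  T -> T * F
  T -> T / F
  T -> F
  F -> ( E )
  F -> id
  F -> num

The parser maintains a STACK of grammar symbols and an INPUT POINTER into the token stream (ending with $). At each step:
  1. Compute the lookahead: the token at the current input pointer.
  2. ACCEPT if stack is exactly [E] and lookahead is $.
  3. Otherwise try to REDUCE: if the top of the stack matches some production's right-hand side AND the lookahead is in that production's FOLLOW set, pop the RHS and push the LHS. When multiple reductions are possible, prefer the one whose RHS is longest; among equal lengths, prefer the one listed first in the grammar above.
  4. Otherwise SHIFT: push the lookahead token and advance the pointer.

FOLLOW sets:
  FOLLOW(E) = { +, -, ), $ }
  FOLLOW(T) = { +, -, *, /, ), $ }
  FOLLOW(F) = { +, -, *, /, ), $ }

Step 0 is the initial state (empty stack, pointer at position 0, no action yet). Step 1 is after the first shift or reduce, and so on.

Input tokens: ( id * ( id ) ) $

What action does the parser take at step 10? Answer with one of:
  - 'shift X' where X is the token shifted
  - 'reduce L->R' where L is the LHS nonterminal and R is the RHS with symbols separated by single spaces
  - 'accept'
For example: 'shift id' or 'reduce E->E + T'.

Step 1: shift (. Stack=[(] ptr=1 lookahead=id remaining=[id * ( id ) ) $]
Step 2: shift id. Stack=[( id] ptr=2 lookahead=* remaining=[* ( id ) ) $]
Step 3: reduce F->id. Stack=[( F] ptr=2 lookahead=* remaining=[* ( id ) ) $]
Step 4: reduce T->F. Stack=[( T] ptr=2 lookahead=* remaining=[* ( id ) ) $]
Step 5: shift *. Stack=[( T *] ptr=3 lookahead=( remaining=[( id ) ) $]
Step 6: shift (. Stack=[( T * (] ptr=4 lookahead=id remaining=[id ) ) $]
Step 7: shift id. Stack=[( T * ( id] ptr=5 lookahead=) remaining=[) ) $]
Step 8: reduce F->id. Stack=[( T * ( F] ptr=5 lookahead=) remaining=[) ) $]
Step 9: reduce T->F. Stack=[( T * ( T] ptr=5 lookahead=) remaining=[) ) $]
Step 10: reduce E->T. Stack=[( T * ( E] ptr=5 lookahead=) remaining=[) ) $]

Answer: reduce E->T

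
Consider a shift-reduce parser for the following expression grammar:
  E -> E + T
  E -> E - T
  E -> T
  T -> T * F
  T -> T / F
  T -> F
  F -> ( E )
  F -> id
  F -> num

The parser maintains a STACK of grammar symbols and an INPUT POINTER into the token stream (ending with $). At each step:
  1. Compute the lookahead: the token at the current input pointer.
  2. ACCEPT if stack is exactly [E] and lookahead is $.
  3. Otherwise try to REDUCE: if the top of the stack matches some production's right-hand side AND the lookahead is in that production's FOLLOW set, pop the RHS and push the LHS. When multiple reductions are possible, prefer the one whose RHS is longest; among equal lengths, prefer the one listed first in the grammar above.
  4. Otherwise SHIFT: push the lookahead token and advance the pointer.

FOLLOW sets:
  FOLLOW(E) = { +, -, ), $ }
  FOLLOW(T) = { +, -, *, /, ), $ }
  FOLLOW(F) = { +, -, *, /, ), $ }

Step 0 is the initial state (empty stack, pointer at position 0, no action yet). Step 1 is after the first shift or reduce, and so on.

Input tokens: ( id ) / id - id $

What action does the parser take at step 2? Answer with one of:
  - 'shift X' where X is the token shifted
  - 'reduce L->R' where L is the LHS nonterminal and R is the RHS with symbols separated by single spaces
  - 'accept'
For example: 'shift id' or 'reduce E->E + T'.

Answer: shift id

Derivation:
Step 1: shift (. Stack=[(] ptr=1 lookahead=id remaining=[id ) / id - id $]
Step 2: shift id. Stack=[( id] ptr=2 lookahead=) remaining=[) / id - id $]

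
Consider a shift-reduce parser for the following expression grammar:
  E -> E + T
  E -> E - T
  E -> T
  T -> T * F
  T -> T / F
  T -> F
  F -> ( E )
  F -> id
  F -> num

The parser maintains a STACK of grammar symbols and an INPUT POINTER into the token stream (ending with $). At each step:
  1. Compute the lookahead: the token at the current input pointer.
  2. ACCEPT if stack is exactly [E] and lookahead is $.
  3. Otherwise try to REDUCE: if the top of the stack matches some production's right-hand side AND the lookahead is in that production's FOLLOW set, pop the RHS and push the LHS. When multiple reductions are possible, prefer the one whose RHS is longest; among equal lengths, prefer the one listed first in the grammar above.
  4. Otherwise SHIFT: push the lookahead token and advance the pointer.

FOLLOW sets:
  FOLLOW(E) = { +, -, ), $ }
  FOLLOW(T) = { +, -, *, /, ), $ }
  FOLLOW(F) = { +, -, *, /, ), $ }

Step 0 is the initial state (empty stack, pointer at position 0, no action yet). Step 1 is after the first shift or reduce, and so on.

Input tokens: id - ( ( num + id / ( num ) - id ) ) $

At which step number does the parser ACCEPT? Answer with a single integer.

Answer: 39

Derivation:
Step 1: shift id. Stack=[id] ptr=1 lookahead=- remaining=[- ( ( num + id / ( num ) - id ) ) $]
Step 2: reduce F->id. Stack=[F] ptr=1 lookahead=- remaining=[- ( ( num + id / ( num ) - id ) ) $]
Step 3: reduce T->F. Stack=[T] ptr=1 lookahead=- remaining=[- ( ( num + id / ( num ) - id ) ) $]
Step 4: reduce E->T. Stack=[E] ptr=1 lookahead=- remaining=[- ( ( num + id / ( num ) - id ) ) $]
Step 5: shift -. Stack=[E -] ptr=2 lookahead=( remaining=[( ( num + id / ( num ) - id ) ) $]
Step 6: shift (. Stack=[E - (] ptr=3 lookahead=( remaining=[( num + id / ( num ) - id ) ) $]
Step 7: shift (. Stack=[E - ( (] ptr=4 lookahead=num remaining=[num + id / ( num ) - id ) ) $]
Step 8: shift num. Stack=[E - ( ( num] ptr=5 lookahead=+ remaining=[+ id / ( num ) - id ) ) $]
Step 9: reduce F->num. Stack=[E - ( ( F] ptr=5 lookahead=+ remaining=[+ id / ( num ) - id ) ) $]
Step 10: reduce T->F. Stack=[E - ( ( T] ptr=5 lookahead=+ remaining=[+ id / ( num ) - id ) ) $]
Step 11: reduce E->T. Stack=[E - ( ( E] ptr=5 lookahead=+ remaining=[+ id / ( num ) - id ) ) $]
Step 12: shift +. Stack=[E - ( ( E +] ptr=6 lookahead=id remaining=[id / ( num ) - id ) ) $]
Step 13: shift id. Stack=[E - ( ( E + id] ptr=7 lookahead=/ remaining=[/ ( num ) - id ) ) $]
Step 14: reduce F->id. Stack=[E - ( ( E + F] ptr=7 lookahead=/ remaining=[/ ( num ) - id ) ) $]
Step 15: reduce T->F. Stack=[E - ( ( E + T] ptr=7 lookahead=/ remaining=[/ ( num ) - id ) ) $]
Step 16: shift /. Stack=[E - ( ( E + T /] ptr=8 lookahead=( remaining=[( num ) - id ) ) $]
Step 17: shift (. Stack=[E - ( ( E + T / (] ptr=9 lookahead=num remaining=[num ) - id ) ) $]
Step 18: shift num. Stack=[E - ( ( E + T / ( num] ptr=10 lookahead=) remaining=[) - id ) ) $]
Step 19: reduce F->num. Stack=[E - ( ( E + T / ( F] ptr=10 lookahead=) remaining=[) - id ) ) $]
Step 20: reduce T->F. Stack=[E - ( ( E + T / ( T] ptr=10 lookahead=) remaining=[) - id ) ) $]
Step 21: reduce E->T. Stack=[E - ( ( E + T / ( E] ptr=10 lookahead=) remaining=[) - id ) ) $]
Step 22: shift ). Stack=[E - ( ( E + T / ( E )] ptr=11 lookahead=- remaining=[- id ) ) $]
Step 23: reduce F->( E ). Stack=[E - ( ( E + T / F] ptr=11 lookahead=- remaining=[- id ) ) $]
Step 24: reduce T->T / F. Stack=[E - ( ( E + T] ptr=11 lookahead=- remaining=[- id ) ) $]
Step 25: reduce E->E + T. Stack=[E - ( ( E] ptr=11 lookahead=- remaining=[- id ) ) $]
Step 26: shift -. Stack=[E - ( ( E -] ptr=12 lookahead=id remaining=[id ) ) $]
Step 27: shift id. Stack=[E - ( ( E - id] ptr=13 lookahead=) remaining=[) ) $]
Step 28: reduce F->id. Stack=[E - ( ( E - F] ptr=13 lookahead=) remaining=[) ) $]
Step 29: reduce T->F. Stack=[E - ( ( E - T] ptr=13 lookahead=) remaining=[) ) $]
Step 30: reduce E->E - T. Stack=[E - ( ( E] ptr=13 lookahead=) remaining=[) ) $]
Step 31: shift ). Stack=[E - ( ( E )] ptr=14 lookahead=) remaining=[) $]
Step 32: reduce F->( E ). Stack=[E - ( F] ptr=14 lookahead=) remaining=[) $]
Step 33: reduce T->F. Stack=[E - ( T] ptr=14 lookahead=) remaining=[) $]
Step 34: reduce E->T. Stack=[E - ( E] ptr=14 lookahead=) remaining=[) $]
Step 35: shift ). Stack=[E - ( E )] ptr=15 lookahead=$ remaining=[$]
Step 36: reduce F->( E ). Stack=[E - F] ptr=15 lookahead=$ remaining=[$]
Step 37: reduce T->F. Stack=[E - T] ptr=15 lookahead=$ remaining=[$]
Step 38: reduce E->E - T. Stack=[E] ptr=15 lookahead=$ remaining=[$]
Step 39: accept. Stack=[E] ptr=15 lookahead=$ remaining=[$]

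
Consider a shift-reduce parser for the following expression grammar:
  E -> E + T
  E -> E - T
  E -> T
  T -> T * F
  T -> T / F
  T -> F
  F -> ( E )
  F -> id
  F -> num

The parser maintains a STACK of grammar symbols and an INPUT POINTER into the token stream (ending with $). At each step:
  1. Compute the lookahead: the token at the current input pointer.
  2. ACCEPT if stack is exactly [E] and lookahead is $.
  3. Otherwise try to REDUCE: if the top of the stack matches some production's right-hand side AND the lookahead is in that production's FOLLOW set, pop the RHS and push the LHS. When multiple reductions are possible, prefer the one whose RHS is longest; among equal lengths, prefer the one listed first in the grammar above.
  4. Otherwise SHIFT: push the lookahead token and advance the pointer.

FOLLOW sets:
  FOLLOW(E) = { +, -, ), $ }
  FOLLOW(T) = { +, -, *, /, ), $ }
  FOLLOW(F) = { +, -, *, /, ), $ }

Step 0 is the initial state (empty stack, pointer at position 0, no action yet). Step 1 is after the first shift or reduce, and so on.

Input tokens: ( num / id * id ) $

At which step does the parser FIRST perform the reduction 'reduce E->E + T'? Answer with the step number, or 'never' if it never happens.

Step 1: shift (. Stack=[(] ptr=1 lookahead=num remaining=[num / id * id ) $]
Step 2: shift num. Stack=[( num] ptr=2 lookahead=/ remaining=[/ id * id ) $]
Step 3: reduce F->num. Stack=[( F] ptr=2 lookahead=/ remaining=[/ id * id ) $]
Step 4: reduce T->F. Stack=[( T] ptr=2 lookahead=/ remaining=[/ id * id ) $]
Step 5: shift /. Stack=[( T /] ptr=3 lookahead=id remaining=[id * id ) $]
Step 6: shift id. Stack=[( T / id] ptr=4 lookahead=* remaining=[* id ) $]
Step 7: reduce F->id. Stack=[( T / F] ptr=4 lookahead=* remaining=[* id ) $]
Step 8: reduce T->T / F. Stack=[( T] ptr=4 lookahead=* remaining=[* id ) $]
Step 9: shift *. Stack=[( T *] ptr=5 lookahead=id remaining=[id ) $]
Step 10: shift id. Stack=[( T * id] ptr=6 lookahead=) remaining=[) $]
Step 11: reduce F->id. Stack=[( T * F] ptr=6 lookahead=) remaining=[) $]
Step 12: reduce T->T * F. Stack=[( T] ptr=6 lookahead=) remaining=[) $]
Step 13: reduce E->T. Stack=[( E] ptr=6 lookahead=) remaining=[) $]
Step 14: shift ). Stack=[( E )] ptr=7 lookahead=$ remaining=[$]
Step 15: reduce F->( E ). Stack=[F] ptr=7 lookahead=$ remaining=[$]
Step 16: reduce T->F. Stack=[T] ptr=7 lookahead=$ remaining=[$]
Step 17: reduce E->T. Stack=[E] ptr=7 lookahead=$ remaining=[$]
Step 18: accept. Stack=[E] ptr=7 lookahead=$ remaining=[$]

Answer: never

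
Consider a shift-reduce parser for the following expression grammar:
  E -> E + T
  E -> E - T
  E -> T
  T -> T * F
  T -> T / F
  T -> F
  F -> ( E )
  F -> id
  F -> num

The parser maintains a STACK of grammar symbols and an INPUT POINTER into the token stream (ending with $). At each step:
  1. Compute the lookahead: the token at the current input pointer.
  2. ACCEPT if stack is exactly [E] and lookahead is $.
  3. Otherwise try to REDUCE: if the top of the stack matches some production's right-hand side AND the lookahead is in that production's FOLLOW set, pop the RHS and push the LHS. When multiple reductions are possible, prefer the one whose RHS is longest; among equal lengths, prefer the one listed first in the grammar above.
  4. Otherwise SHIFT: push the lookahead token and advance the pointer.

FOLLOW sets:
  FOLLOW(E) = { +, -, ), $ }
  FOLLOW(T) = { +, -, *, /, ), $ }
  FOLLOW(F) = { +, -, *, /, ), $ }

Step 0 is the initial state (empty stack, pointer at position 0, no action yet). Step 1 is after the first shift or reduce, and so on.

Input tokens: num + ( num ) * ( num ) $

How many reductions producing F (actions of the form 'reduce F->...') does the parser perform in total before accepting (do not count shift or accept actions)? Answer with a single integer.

Answer: 5

Derivation:
Step 1: shift num. Stack=[num] ptr=1 lookahead=+ remaining=[+ ( num ) * ( num ) $]
Step 2: reduce F->num. Stack=[F] ptr=1 lookahead=+ remaining=[+ ( num ) * ( num ) $]
Step 3: reduce T->F. Stack=[T] ptr=1 lookahead=+ remaining=[+ ( num ) * ( num ) $]
Step 4: reduce E->T. Stack=[E] ptr=1 lookahead=+ remaining=[+ ( num ) * ( num ) $]
Step 5: shift +. Stack=[E +] ptr=2 lookahead=( remaining=[( num ) * ( num ) $]
Step 6: shift (. Stack=[E + (] ptr=3 lookahead=num remaining=[num ) * ( num ) $]
Step 7: shift num. Stack=[E + ( num] ptr=4 lookahead=) remaining=[) * ( num ) $]
Step 8: reduce F->num. Stack=[E + ( F] ptr=4 lookahead=) remaining=[) * ( num ) $]
Step 9: reduce T->F. Stack=[E + ( T] ptr=4 lookahead=) remaining=[) * ( num ) $]
Step 10: reduce E->T. Stack=[E + ( E] ptr=4 lookahead=) remaining=[) * ( num ) $]
Step 11: shift ). Stack=[E + ( E )] ptr=5 lookahead=* remaining=[* ( num ) $]
Step 12: reduce F->( E ). Stack=[E + F] ptr=5 lookahead=* remaining=[* ( num ) $]
Step 13: reduce T->F. Stack=[E + T] ptr=5 lookahead=* remaining=[* ( num ) $]
Step 14: shift *. Stack=[E + T *] ptr=6 lookahead=( remaining=[( num ) $]
Step 15: shift (. Stack=[E + T * (] ptr=7 lookahead=num remaining=[num ) $]
Step 16: shift num. Stack=[E + T * ( num] ptr=8 lookahead=) remaining=[) $]
Step 17: reduce F->num. Stack=[E + T * ( F] ptr=8 lookahead=) remaining=[) $]
Step 18: reduce T->F. Stack=[E + T * ( T] ptr=8 lookahead=) remaining=[) $]
Step 19: reduce E->T. Stack=[E + T * ( E] ptr=8 lookahead=) remaining=[) $]
Step 20: shift ). Stack=[E + T * ( E )] ptr=9 lookahead=$ remaining=[$]
Step 21: reduce F->( E ). Stack=[E + T * F] ptr=9 lookahead=$ remaining=[$]
Step 22: reduce T->T * F. Stack=[E + T] ptr=9 lookahead=$ remaining=[$]
Step 23: reduce E->E + T. Stack=[E] ptr=9 lookahead=$ remaining=[$]
Step 24: accept. Stack=[E] ptr=9 lookahead=$ remaining=[$]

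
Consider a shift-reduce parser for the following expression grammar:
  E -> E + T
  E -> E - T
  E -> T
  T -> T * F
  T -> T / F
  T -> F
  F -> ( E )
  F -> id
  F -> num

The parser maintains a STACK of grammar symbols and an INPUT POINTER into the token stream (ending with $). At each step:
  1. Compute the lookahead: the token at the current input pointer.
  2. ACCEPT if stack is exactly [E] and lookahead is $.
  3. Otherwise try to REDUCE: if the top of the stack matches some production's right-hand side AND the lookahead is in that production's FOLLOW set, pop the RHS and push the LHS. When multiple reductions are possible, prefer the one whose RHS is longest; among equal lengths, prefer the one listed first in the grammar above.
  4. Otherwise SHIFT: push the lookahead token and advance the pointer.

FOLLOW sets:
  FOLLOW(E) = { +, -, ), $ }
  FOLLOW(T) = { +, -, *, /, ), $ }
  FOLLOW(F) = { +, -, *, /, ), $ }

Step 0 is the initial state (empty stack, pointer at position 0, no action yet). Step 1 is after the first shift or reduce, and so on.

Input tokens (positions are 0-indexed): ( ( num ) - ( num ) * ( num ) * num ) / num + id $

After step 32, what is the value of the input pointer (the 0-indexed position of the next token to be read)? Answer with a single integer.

Answer: 14

Derivation:
Step 1: shift (. Stack=[(] ptr=1 lookahead=( remaining=[( num ) - ( num ) * ( num ) * num ) / num + id $]
Step 2: shift (. Stack=[( (] ptr=2 lookahead=num remaining=[num ) - ( num ) * ( num ) * num ) / num + id $]
Step 3: shift num. Stack=[( ( num] ptr=3 lookahead=) remaining=[) - ( num ) * ( num ) * num ) / num + id $]
Step 4: reduce F->num. Stack=[( ( F] ptr=3 lookahead=) remaining=[) - ( num ) * ( num ) * num ) / num + id $]
Step 5: reduce T->F. Stack=[( ( T] ptr=3 lookahead=) remaining=[) - ( num ) * ( num ) * num ) / num + id $]
Step 6: reduce E->T. Stack=[( ( E] ptr=3 lookahead=) remaining=[) - ( num ) * ( num ) * num ) / num + id $]
Step 7: shift ). Stack=[( ( E )] ptr=4 lookahead=- remaining=[- ( num ) * ( num ) * num ) / num + id $]
Step 8: reduce F->( E ). Stack=[( F] ptr=4 lookahead=- remaining=[- ( num ) * ( num ) * num ) / num + id $]
Step 9: reduce T->F. Stack=[( T] ptr=4 lookahead=- remaining=[- ( num ) * ( num ) * num ) / num + id $]
Step 10: reduce E->T. Stack=[( E] ptr=4 lookahead=- remaining=[- ( num ) * ( num ) * num ) / num + id $]
Step 11: shift -. Stack=[( E -] ptr=5 lookahead=( remaining=[( num ) * ( num ) * num ) / num + id $]
Step 12: shift (. Stack=[( E - (] ptr=6 lookahead=num remaining=[num ) * ( num ) * num ) / num + id $]
Step 13: shift num. Stack=[( E - ( num] ptr=7 lookahead=) remaining=[) * ( num ) * num ) / num + id $]
Step 14: reduce F->num. Stack=[( E - ( F] ptr=7 lookahead=) remaining=[) * ( num ) * num ) / num + id $]
Step 15: reduce T->F. Stack=[( E - ( T] ptr=7 lookahead=) remaining=[) * ( num ) * num ) / num + id $]
Step 16: reduce E->T. Stack=[( E - ( E] ptr=7 lookahead=) remaining=[) * ( num ) * num ) / num + id $]
Step 17: shift ). Stack=[( E - ( E )] ptr=8 lookahead=* remaining=[* ( num ) * num ) / num + id $]
Step 18: reduce F->( E ). Stack=[( E - F] ptr=8 lookahead=* remaining=[* ( num ) * num ) / num + id $]
Step 19: reduce T->F. Stack=[( E - T] ptr=8 lookahead=* remaining=[* ( num ) * num ) / num + id $]
Step 20: shift *. Stack=[( E - T *] ptr=9 lookahead=( remaining=[( num ) * num ) / num + id $]
Step 21: shift (. Stack=[( E - T * (] ptr=10 lookahead=num remaining=[num ) * num ) / num + id $]
Step 22: shift num. Stack=[( E - T * ( num] ptr=11 lookahead=) remaining=[) * num ) / num + id $]
Step 23: reduce F->num. Stack=[( E - T * ( F] ptr=11 lookahead=) remaining=[) * num ) / num + id $]
Step 24: reduce T->F. Stack=[( E - T * ( T] ptr=11 lookahead=) remaining=[) * num ) / num + id $]
Step 25: reduce E->T. Stack=[( E - T * ( E] ptr=11 lookahead=) remaining=[) * num ) / num + id $]
Step 26: shift ). Stack=[( E - T * ( E )] ptr=12 lookahead=* remaining=[* num ) / num + id $]
Step 27: reduce F->( E ). Stack=[( E - T * F] ptr=12 lookahead=* remaining=[* num ) / num + id $]
Step 28: reduce T->T * F. Stack=[( E - T] ptr=12 lookahead=* remaining=[* num ) / num + id $]
Step 29: shift *. Stack=[( E - T *] ptr=13 lookahead=num remaining=[num ) / num + id $]
Step 30: shift num. Stack=[( E - T * num] ptr=14 lookahead=) remaining=[) / num + id $]
Step 31: reduce F->num. Stack=[( E - T * F] ptr=14 lookahead=) remaining=[) / num + id $]
Step 32: reduce T->T * F. Stack=[( E - T] ptr=14 lookahead=) remaining=[) / num + id $]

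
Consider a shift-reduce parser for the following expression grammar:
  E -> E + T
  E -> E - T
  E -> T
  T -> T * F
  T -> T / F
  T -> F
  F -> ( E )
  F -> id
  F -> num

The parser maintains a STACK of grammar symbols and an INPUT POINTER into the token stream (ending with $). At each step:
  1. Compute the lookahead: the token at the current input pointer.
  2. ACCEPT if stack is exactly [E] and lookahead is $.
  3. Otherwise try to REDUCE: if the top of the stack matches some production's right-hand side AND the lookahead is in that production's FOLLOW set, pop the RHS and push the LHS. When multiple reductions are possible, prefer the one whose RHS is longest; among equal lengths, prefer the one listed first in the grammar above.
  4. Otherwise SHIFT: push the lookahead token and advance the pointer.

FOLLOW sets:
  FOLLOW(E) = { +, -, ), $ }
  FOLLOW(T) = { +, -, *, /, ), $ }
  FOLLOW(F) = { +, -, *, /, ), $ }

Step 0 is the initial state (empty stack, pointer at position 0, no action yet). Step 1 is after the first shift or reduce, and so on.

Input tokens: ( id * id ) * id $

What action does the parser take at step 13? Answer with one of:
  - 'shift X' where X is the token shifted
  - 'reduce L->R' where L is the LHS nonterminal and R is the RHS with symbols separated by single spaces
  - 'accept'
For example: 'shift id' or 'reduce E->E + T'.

Step 1: shift (. Stack=[(] ptr=1 lookahead=id remaining=[id * id ) * id $]
Step 2: shift id. Stack=[( id] ptr=2 lookahead=* remaining=[* id ) * id $]
Step 3: reduce F->id. Stack=[( F] ptr=2 lookahead=* remaining=[* id ) * id $]
Step 4: reduce T->F. Stack=[( T] ptr=2 lookahead=* remaining=[* id ) * id $]
Step 5: shift *. Stack=[( T *] ptr=3 lookahead=id remaining=[id ) * id $]
Step 6: shift id. Stack=[( T * id] ptr=4 lookahead=) remaining=[) * id $]
Step 7: reduce F->id. Stack=[( T * F] ptr=4 lookahead=) remaining=[) * id $]
Step 8: reduce T->T * F. Stack=[( T] ptr=4 lookahead=) remaining=[) * id $]
Step 9: reduce E->T. Stack=[( E] ptr=4 lookahead=) remaining=[) * id $]
Step 10: shift ). Stack=[( E )] ptr=5 lookahead=* remaining=[* id $]
Step 11: reduce F->( E ). Stack=[F] ptr=5 lookahead=* remaining=[* id $]
Step 12: reduce T->F. Stack=[T] ptr=5 lookahead=* remaining=[* id $]
Step 13: shift *. Stack=[T *] ptr=6 lookahead=id remaining=[id $]

Answer: shift *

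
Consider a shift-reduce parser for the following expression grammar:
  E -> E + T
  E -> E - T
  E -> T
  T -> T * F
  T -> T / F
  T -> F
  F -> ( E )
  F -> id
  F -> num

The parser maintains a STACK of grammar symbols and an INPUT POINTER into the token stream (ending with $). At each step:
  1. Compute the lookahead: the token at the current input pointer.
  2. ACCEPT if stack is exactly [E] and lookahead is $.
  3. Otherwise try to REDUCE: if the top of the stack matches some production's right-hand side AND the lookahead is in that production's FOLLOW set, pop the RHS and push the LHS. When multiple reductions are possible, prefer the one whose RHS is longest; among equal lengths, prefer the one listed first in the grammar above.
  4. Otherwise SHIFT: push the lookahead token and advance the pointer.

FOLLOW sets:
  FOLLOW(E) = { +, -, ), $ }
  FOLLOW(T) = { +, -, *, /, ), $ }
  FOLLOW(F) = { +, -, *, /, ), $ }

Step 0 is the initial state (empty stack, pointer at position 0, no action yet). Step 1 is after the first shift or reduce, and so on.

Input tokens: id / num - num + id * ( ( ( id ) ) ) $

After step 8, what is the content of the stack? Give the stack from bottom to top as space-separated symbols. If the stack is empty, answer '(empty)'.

Answer: E

Derivation:
Step 1: shift id. Stack=[id] ptr=1 lookahead=/ remaining=[/ num - num + id * ( ( ( id ) ) ) $]
Step 2: reduce F->id. Stack=[F] ptr=1 lookahead=/ remaining=[/ num - num + id * ( ( ( id ) ) ) $]
Step 3: reduce T->F. Stack=[T] ptr=1 lookahead=/ remaining=[/ num - num + id * ( ( ( id ) ) ) $]
Step 4: shift /. Stack=[T /] ptr=2 lookahead=num remaining=[num - num + id * ( ( ( id ) ) ) $]
Step 5: shift num. Stack=[T / num] ptr=3 lookahead=- remaining=[- num + id * ( ( ( id ) ) ) $]
Step 6: reduce F->num. Stack=[T / F] ptr=3 lookahead=- remaining=[- num + id * ( ( ( id ) ) ) $]
Step 7: reduce T->T / F. Stack=[T] ptr=3 lookahead=- remaining=[- num + id * ( ( ( id ) ) ) $]
Step 8: reduce E->T. Stack=[E] ptr=3 lookahead=- remaining=[- num + id * ( ( ( id ) ) ) $]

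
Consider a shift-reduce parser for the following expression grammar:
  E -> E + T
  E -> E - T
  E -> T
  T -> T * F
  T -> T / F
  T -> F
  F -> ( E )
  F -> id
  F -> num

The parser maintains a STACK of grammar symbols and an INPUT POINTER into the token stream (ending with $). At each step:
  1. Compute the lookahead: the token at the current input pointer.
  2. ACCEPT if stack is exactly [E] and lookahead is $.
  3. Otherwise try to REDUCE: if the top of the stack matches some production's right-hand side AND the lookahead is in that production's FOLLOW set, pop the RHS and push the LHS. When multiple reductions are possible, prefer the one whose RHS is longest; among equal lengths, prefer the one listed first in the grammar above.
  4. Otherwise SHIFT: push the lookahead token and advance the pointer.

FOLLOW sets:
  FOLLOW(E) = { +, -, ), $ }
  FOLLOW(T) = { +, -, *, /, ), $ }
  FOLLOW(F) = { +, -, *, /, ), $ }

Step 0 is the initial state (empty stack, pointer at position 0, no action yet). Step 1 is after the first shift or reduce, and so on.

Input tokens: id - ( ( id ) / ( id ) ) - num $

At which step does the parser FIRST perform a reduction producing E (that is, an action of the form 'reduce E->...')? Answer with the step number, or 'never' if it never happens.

Step 1: shift id. Stack=[id] ptr=1 lookahead=- remaining=[- ( ( id ) / ( id ) ) - num $]
Step 2: reduce F->id. Stack=[F] ptr=1 lookahead=- remaining=[- ( ( id ) / ( id ) ) - num $]
Step 3: reduce T->F. Stack=[T] ptr=1 lookahead=- remaining=[- ( ( id ) / ( id ) ) - num $]
Step 4: reduce E->T. Stack=[E] ptr=1 lookahead=- remaining=[- ( ( id ) / ( id ) ) - num $]

Answer: 4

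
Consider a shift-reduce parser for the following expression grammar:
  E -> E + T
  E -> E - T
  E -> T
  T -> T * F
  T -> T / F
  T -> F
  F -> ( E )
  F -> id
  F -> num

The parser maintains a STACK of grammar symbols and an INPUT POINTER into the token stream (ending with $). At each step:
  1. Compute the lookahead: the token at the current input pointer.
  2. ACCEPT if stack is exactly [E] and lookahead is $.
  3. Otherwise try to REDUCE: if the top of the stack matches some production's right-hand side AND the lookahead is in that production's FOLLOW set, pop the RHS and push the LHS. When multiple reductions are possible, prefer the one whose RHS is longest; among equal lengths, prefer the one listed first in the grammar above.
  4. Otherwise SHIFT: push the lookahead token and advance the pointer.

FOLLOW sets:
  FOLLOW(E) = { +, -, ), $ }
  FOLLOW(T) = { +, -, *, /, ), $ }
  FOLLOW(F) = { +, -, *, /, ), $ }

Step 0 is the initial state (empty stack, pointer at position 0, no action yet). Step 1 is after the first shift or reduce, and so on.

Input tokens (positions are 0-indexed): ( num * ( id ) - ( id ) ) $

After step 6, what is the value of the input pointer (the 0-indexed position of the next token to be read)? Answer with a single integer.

Step 1: shift (. Stack=[(] ptr=1 lookahead=num remaining=[num * ( id ) - ( id ) ) $]
Step 2: shift num. Stack=[( num] ptr=2 lookahead=* remaining=[* ( id ) - ( id ) ) $]
Step 3: reduce F->num. Stack=[( F] ptr=2 lookahead=* remaining=[* ( id ) - ( id ) ) $]
Step 4: reduce T->F. Stack=[( T] ptr=2 lookahead=* remaining=[* ( id ) - ( id ) ) $]
Step 5: shift *. Stack=[( T *] ptr=3 lookahead=( remaining=[( id ) - ( id ) ) $]
Step 6: shift (. Stack=[( T * (] ptr=4 lookahead=id remaining=[id ) - ( id ) ) $]

Answer: 4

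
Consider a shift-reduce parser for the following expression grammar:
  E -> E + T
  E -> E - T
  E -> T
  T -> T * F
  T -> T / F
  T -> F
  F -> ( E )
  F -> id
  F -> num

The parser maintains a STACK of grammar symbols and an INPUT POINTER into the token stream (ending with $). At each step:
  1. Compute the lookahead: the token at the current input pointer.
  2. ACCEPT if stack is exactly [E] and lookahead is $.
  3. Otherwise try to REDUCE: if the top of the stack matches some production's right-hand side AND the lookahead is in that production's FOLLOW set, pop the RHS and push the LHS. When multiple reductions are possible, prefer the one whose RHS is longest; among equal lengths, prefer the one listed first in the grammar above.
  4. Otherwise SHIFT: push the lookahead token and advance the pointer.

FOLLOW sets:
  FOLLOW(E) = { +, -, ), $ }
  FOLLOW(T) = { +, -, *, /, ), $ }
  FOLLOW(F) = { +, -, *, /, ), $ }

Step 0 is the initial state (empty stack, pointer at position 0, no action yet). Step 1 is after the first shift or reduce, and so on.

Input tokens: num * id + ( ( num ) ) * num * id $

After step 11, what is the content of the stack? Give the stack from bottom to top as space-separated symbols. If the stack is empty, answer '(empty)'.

Answer: E + ( (

Derivation:
Step 1: shift num. Stack=[num] ptr=1 lookahead=* remaining=[* id + ( ( num ) ) * num * id $]
Step 2: reduce F->num. Stack=[F] ptr=1 lookahead=* remaining=[* id + ( ( num ) ) * num * id $]
Step 3: reduce T->F. Stack=[T] ptr=1 lookahead=* remaining=[* id + ( ( num ) ) * num * id $]
Step 4: shift *. Stack=[T *] ptr=2 lookahead=id remaining=[id + ( ( num ) ) * num * id $]
Step 5: shift id. Stack=[T * id] ptr=3 lookahead=+ remaining=[+ ( ( num ) ) * num * id $]
Step 6: reduce F->id. Stack=[T * F] ptr=3 lookahead=+ remaining=[+ ( ( num ) ) * num * id $]
Step 7: reduce T->T * F. Stack=[T] ptr=3 lookahead=+ remaining=[+ ( ( num ) ) * num * id $]
Step 8: reduce E->T. Stack=[E] ptr=3 lookahead=+ remaining=[+ ( ( num ) ) * num * id $]
Step 9: shift +. Stack=[E +] ptr=4 lookahead=( remaining=[( ( num ) ) * num * id $]
Step 10: shift (. Stack=[E + (] ptr=5 lookahead=( remaining=[( num ) ) * num * id $]
Step 11: shift (. Stack=[E + ( (] ptr=6 lookahead=num remaining=[num ) ) * num * id $]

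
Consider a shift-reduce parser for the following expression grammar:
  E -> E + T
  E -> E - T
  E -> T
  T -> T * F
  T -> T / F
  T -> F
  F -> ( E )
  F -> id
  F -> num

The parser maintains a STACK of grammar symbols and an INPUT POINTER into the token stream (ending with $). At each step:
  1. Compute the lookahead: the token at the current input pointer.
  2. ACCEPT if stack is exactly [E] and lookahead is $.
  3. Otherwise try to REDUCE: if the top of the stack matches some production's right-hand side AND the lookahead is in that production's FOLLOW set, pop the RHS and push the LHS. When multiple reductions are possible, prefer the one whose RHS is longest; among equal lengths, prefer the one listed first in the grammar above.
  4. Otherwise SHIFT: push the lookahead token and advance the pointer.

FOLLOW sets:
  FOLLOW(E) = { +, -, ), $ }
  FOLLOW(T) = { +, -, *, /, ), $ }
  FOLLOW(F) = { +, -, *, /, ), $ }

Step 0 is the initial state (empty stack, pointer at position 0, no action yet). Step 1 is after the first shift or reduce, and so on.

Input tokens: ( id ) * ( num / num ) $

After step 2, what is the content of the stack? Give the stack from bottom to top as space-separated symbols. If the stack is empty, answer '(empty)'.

Answer: ( id

Derivation:
Step 1: shift (. Stack=[(] ptr=1 lookahead=id remaining=[id ) * ( num / num ) $]
Step 2: shift id. Stack=[( id] ptr=2 lookahead=) remaining=[) * ( num / num ) $]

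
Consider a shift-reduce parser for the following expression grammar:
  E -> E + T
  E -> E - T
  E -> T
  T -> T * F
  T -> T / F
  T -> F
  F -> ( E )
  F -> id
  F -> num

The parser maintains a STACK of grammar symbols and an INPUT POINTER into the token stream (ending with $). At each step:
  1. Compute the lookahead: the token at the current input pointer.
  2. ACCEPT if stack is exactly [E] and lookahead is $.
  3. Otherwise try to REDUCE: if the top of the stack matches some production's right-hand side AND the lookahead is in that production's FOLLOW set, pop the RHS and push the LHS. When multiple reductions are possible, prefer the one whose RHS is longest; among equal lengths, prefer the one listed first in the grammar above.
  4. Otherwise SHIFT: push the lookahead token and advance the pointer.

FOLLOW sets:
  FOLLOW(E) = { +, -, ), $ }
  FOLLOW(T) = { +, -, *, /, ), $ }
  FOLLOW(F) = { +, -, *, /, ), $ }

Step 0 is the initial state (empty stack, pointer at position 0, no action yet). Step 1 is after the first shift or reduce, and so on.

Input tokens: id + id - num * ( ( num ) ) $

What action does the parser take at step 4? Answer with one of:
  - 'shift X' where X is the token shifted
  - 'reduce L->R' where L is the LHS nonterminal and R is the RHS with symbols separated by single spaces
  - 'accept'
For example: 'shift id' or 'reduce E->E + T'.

Answer: reduce E->T

Derivation:
Step 1: shift id. Stack=[id] ptr=1 lookahead=+ remaining=[+ id - num * ( ( num ) ) $]
Step 2: reduce F->id. Stack=[F] ptr=1 lookahead=+ remaining=[+ id - num * ( ( num ) ) $]
Step 3: reduce T->F. Stack=[T] ptr=1 lookahead=+ remaining=[+ id - num * ( ( num ) ) $]
Step 4: reduce E->T. Stack=[E] ptr=1 lookahead=+ remaining=[+ id - num * ( ( num ) ) $]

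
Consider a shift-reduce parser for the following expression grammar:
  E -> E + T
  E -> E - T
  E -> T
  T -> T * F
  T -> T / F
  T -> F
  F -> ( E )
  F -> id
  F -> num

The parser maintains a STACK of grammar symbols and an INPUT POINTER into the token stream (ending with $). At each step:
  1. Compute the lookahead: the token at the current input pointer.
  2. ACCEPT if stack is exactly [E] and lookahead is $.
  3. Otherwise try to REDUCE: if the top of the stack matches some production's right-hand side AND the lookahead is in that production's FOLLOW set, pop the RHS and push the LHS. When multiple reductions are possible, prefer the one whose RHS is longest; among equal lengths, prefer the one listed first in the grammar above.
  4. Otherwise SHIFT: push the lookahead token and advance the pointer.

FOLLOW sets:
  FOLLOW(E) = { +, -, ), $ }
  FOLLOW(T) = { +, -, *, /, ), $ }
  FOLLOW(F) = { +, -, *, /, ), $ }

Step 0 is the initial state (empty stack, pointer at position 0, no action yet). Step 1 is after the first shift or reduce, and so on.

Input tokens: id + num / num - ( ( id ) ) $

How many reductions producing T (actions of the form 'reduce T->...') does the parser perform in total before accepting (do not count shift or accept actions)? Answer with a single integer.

Answer: 6

Derivation:
Step 1: shift id. Stack=[id] ptr=1 lookahead=+ remaining=[+ num / num - ( ( id ) ) $]
Step 2: reduce F->id. Stack=[F] ptr=1 lookahead=+ remaining=[+ num / num - ( ( id ) ) $]
Step 3: reduce T->F. Stack=[T] ptr=1 lookahead=+ remaining=[+ num / num - ( ( id ) ) $]
Step 4: reduce E->T. Stack=[E] ptr=1 lookahead=+ remaining=[+ num / num - ( ( id ) ) $]
Step 5: shift +. Stack=[E +] ptr=2 lookahead=num remaining=[num / num - ( ( id ) ) $]
Step 6: shift num. Stack=[E + num] ptr=3 lookahead=/ remaining=[/ num - ( ( id ) ) $]
Step 7: reduce F->num. Stack=[E + F] ptr=3 lookahead=/ remaining=[/ num - ( ( id ) ) $]
Step 8: reduce T->F. Stack=[E + T] ptr=3 lookahead=/ remaining=[/ num - ( ( id ) ) $]
Step 9: shift /. Stack=[E + T /] ptr=4 lookahead=num remaining=[num - ( ( id ) ) $]
Step 10: shift num. Stack=[E + T / num] ptr=5 lookahead=- remaining=[- ( ( id ) ) $]
Step 11: reduce F->num. Stack=[E + T / F] ptr=5 lookahead=- remaining=[- ( ( id ) ) $]
Step 12: reduce T->T / F. Stack=[E + T] ptr=5 lookahead=- remaining=[- ( ( id ) ) $]
Step 13: reduce E->E + T. Stack=[E] ptr=5 lookahead=- remaining=[- ( ( id ) ) $]
Step 14: shift -. Stack=[E -] ptr=6 lookahead=( remaining=[( ( id ) ) $]
Step 15: shift (. Stack=[E - (] ptr=7 lookahead=( remaining=[( id ) ) $]
Step 16: shift (. Stack=[E - ( (] ptr=8 lookahead=id remaining=[id ) ) $]
Step 17: shift id. Stack=[E - ( ( id] ptr=9 lookahead=) remaining=[) ) $]
Step 18: reduce F->id. Stack=[E - ( ( F] ptr=9 lookahead=) remaining=[) ) $]
Step 19: reduce T->F. Stack=[E - ( ( T] ptr=9 lookahead=) remaining=[) ) $]
Step 20: reduce E->T. Stack=[E - ( ( E] ptr=9 lookahead=) remaining=[) ) $]
Step 21: shift ). Stack=[E - ( ( E )] ptr=10 lookahead=) remaining=[) $]
Step 22: reduce F->( E ). Stack=[E - ( F] ptr=10 lookahead=) remaining=[) $]
Step 23: reduce T->F. Stack=[E - ( T] ptr=10 lookahead=) remaining=[) $]
Step 24: reduce E->T. Stack=[E - ( E] ptr=10 lookahead=) remaining=[) $]
Step 25: shift ). Stack=[E - ( E )] ptr=11 lookahead=$ remaining=[$]
Step 26: reduce F->( E ). Stack=[E - F] ptr=11 lookahead=$ remaining=[$]
Step 27: reduce T->F. Stack=[E - T] ptr=11 lookahead=$ remaining=[$]
Step 28: reduce E->E - T. Stack=[E] ptr=11 lookahead=$ remaining=[$]
Step 29: accept. Stack=[E] ptr=11 lookahead=$ remaining=[$]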